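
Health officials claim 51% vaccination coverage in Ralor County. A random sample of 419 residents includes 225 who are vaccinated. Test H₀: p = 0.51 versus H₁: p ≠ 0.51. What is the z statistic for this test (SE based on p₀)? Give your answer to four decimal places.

p̂ = 225/419 = 0.536993.
Under H₀, SE = √(0.51·0.49/419) = √(0.00059642) = 0.024422.
z = (0.536993 − 0.51)/0.024422 = 0.026993/0.024422 = 1.1053.
p-value = 2·P(Z > 1.105) ≈ 0.2690.

z = 1.1053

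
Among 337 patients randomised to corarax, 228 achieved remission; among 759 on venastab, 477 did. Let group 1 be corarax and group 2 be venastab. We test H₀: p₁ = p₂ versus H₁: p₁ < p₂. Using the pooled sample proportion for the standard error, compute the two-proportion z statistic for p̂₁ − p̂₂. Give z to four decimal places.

z = 1.5339

p̂₁ = 228/337 = 0.676558, p̂₂ = 477/759 = 0.628458.
Pooled p̂ = (228+477)/(337+759) = 705/1096 = 0.643248.
SE = √(p̂(1−p̂)(1/n₁+1/n₂)) = √(0.643248·0.356752·0.00428488) = √(0.000983295) = 0.031358.
z = (0.676558 − 0.628458)/0.031358 = 0.048100/0.031358 = 1.5339.
p-value = P(Z < 1.534) ≈ 0.9375.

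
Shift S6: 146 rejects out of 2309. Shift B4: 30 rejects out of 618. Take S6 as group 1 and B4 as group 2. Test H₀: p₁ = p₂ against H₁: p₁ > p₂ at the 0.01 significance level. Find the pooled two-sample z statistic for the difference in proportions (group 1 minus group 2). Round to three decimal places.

p̂₁ = 146/2309 ≈ 0.06323, p̂₂ = 30/618 ≈ 0.04854.
Pooled p̂ = (146+30)/(2309+618) = 176/2927 = 0.06013.
SE = √(0.0565142 × 0.00205121) = 0.01077.
z = (0.06323 − 0.04854)/0.01077 = 0.01469/0.01077 = 1.364.
p-value = P(Z > 1.364) ≈ 0.0863; since p > α = 0.01, fail to reject H₀.

z = 1.364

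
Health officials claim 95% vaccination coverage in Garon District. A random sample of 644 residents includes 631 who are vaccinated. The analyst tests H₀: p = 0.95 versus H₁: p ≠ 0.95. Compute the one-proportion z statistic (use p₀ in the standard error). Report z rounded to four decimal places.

p̂ = 631/644 = 0.9798137.
Under H₀, SE = √(0.95·0.05/644) = √(7.37578e-05) = 0.0085882.
z = (0.9798137 − 0.95)/0.0085882 = 0.0298137/0.0085882 = 3.4715.
p-value = 2·P(Z > 3.471) ≈ 0.0005.

z = 3.4715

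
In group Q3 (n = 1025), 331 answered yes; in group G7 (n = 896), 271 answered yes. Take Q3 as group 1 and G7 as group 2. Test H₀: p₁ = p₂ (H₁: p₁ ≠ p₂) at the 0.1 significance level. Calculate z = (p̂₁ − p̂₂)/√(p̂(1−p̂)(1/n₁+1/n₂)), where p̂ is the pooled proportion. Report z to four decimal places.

p̂₁ = 331/1025 ≈ 0.322927, p̂₂ = 271/896 ≈ 0.302455.
Pooled p̂ = (331+271)/(1025+896) = 602/1921 = 0.313378.
SE = √(0.215172 × 0.00209168) = 0.021215.
z = (0.322927 − 0.302455)/0.021215 = 0.020472/0.021215 = 0.9650.
Two-sided p-value ≈ 2·Φ(−0.965) = 0.3346. With α = 0.1, fail to reject H₀.

z = 0.9650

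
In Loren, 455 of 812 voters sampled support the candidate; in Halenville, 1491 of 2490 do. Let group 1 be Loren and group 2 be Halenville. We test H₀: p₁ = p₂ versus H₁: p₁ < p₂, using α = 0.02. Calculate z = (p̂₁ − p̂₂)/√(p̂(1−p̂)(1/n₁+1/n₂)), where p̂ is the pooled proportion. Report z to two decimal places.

z = -1.93

p̂₁ = 455/812 = 0.5603, p̂₂ = 1491/2490 = 0.5988.
Pooled p̂ = (455+1491)/(812+2490) = 1946/3302 = 0.5893.
SE = √(0.242018 × 0.00163313) = 0.0199.
z = (0.5603 − 0.5988)/0.0199 = -0.0385/0.0199 = -1.93.
p-value = P(Z < -1.934) ≈ 0.0266; since p > α = 0.02, fail to reject H₀.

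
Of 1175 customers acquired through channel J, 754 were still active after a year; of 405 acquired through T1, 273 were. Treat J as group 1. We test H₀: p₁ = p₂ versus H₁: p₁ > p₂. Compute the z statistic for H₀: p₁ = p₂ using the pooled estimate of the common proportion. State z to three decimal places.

z = -1.178

p̂₁ = 754/1175 ≈ 0.64170, p̂₂ = 273/405 ≈ 0.67407.
Pooled p̂ = (754+273)/(1175+405) = 1027/1580 = 0.65000.
SE = √(0.2275 × 0.0033202) = 0.02748.
z = (0.64170 − 0.67407)/0.02748 = -0.03237/0.02748 = -1.178.
p-value = P(Z > -1.178) ≈ 0.8806.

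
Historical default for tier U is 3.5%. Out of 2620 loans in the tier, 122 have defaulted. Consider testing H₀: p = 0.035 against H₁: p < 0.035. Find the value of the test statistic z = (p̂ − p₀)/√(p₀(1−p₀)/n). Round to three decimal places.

p̂ = 122/2620 ≈ 0.046565.
Standard error under H₀: √(0.035×0.965/2620) = 0.003590.
z = (0.046565 − 0.035)/0.003590 = 0.011565/0.003590 = 3.221.
p-value = P(Z < 3.221) ≈ 0.9994.

z = 3.221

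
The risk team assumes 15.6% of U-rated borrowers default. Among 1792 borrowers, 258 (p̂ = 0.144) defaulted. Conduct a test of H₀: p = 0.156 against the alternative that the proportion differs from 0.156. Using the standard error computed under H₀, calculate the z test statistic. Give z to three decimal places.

p̂ = 258/1792 = 0.143973.
Standard error under H₀: √(0.156×0.844/1792) = 0.008572.
z = (0.143973 − 0.156)/0.008572 = -0.012027/0.008572 = -1.403.
Two-sided p-value ≈ 2·Φ(−1.403) = 0.1606.

z = -1.403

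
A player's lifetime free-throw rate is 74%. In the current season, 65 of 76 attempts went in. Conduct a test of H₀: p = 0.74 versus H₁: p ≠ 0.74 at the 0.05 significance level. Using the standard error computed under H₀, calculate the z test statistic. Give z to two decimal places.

z = 2.29

p̂ = 65/76 ≈ 0.8553.
SE = √(p₀(1−p₀)/n) = √(0.1924/76) = 0.0503.
z = (0.8553 − 0.74)/0.0503 = 0.1153/0.0503 = 2.29.
Two-sided p-value ≈ 2·Φ(−2.291) = 0.0220. With α = 0.05, reject H₀.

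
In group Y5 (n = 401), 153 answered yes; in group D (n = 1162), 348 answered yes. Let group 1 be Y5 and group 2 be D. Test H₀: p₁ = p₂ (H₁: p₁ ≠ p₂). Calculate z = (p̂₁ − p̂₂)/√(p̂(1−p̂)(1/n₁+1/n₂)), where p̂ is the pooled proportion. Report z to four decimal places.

p̂₁ = 153/401 = 0.381546, p̂₂ = 348/1162 = 0.299484.
Pooled p̂ = (153+348)/(401+1162) = 501/1563 = 0.320537.
SE = √(p̂(1−p̂)(1/n₁+1/n₂)) = √(0.320537·0.679463·0.00335435) = √(0.000730555) = 0.027029.
z = (0.381546 − 0.299484)/0.027029 = 0.082062/0.027029 = 3.0361.

z = 3.0361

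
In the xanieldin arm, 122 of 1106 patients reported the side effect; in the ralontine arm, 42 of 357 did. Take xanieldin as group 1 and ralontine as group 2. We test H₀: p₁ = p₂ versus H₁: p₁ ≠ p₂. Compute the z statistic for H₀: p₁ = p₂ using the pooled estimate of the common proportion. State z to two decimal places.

z = -0.38

p̂₁ = 122/1106 ≈ 0.1103, p̂₂ = 42/357 ≈ 0.1176.
Pooled p̂ = (122+42)/(1106+357) = 164/1463 = 0.1121.
SE = √(p̂(1−p̂)(1/n₁+1/n₂)) = √(0.1121·0.8879·0.00370528) = √(0.000368795) = 0.0192.
z = (0.1103 − 0.1176)/0.0192 = -0.0073/0.0192 = -0.38.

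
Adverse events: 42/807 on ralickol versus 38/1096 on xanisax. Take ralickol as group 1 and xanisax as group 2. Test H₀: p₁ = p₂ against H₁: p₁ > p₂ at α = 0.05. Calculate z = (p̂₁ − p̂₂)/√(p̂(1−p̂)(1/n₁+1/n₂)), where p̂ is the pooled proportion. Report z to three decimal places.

z = 1.866

p̂₁ = 42/807 ≈ 0.05204, p̂₂ = 38/1096 ≈ 0.03467.
Pooled p̂ = (42+38)/(807+1096) = 80/1903 = 0.04204.
SE = √(p̂(1−p̂)(1/n₁+1/n₂)) = √(0.04204·0.95796·0.00215157) = √(8.6647e-05) = 0.00931.
z = (0.05204 − 0.03467)/0.00931 = 0.01737/0.00931 = 1.866.
p-value = P(Z > 1.866) ≈ 0.0310. With α = 0.05, reject H₀.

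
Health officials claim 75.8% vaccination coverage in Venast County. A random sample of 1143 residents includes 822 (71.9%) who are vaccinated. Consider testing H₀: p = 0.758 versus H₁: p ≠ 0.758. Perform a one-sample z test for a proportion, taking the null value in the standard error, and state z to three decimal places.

p̂ = 822/1143 = 0.71916.
SE = √(p₀(1−p₀)/n) = √(0.18344/1143) = 0.01267.
z = (0.71916 − 0.758)/0.01267 = -0.03884/0.01267 = -3.066.

z = -3.066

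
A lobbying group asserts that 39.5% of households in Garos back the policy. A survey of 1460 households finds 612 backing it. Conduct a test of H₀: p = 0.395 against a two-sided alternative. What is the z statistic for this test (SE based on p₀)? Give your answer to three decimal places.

p̂ = 612/1460 = 0.419178.
Standard error under H₀: √(0.395×0.605/1460) = 0.012794.
z = (0.419178 − 0.395)/0.012794 = 0.024178/0.012794 = 1.890.

z = 1.890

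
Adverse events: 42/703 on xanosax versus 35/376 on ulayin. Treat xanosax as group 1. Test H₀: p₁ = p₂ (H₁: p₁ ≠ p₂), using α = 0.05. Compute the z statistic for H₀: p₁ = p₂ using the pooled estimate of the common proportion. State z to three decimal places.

p̂₁ = 42/703 ≈ 0.05974, p̂₂ = 35/376 ≈ 0.09309.
Pooled p̂ = (42+35)/(703+376) = 77/1079 = 0.07136.
SE = √(0.0662698 × 0.00408205) = 0.01645.
z = (0.05974 − 0.09309)/0.01645 = -0.03335/0.01645 = -2.027.
Two-sided p-value ≈ 2·Φ(−2.027) = 0.0426. With α = 0.05, reject H₀.

z = -2.027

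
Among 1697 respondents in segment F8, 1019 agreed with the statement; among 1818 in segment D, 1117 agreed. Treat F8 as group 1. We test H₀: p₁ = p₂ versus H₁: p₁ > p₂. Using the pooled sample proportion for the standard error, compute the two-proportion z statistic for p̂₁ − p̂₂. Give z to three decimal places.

z = -0.846

p̂₁ = 1019/1697 ≈ 0.60047, p̂₂ = 1117/1818 ≈ 0.61441.
Pooled p̂ = (1019+1117)/(1697+1818) = 2136/3515 = 0.60768.
SE = √(p̂(1−p̂)(1/n₁+1/n₂)) = √(0.60768·0.39232·0.00113933) = √(0.000271622) = 0.01648.
z = (0.60047 − 0.61441)/0.01648 = -0.01394/0.01648 = -0.846.
p-value = P(Z > -0.846) ≈ 0.8012.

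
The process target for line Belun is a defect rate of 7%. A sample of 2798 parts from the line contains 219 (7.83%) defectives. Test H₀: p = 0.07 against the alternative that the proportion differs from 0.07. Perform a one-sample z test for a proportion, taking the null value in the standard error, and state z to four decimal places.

z = 1.7145

p̂ = 219/2798 = 0.07827019.
SE = √(p₀(1−p₀)/n) = √(0.0651/2798) = 0.00482355.
z = (0.07827019 − 0.07)/0.00482355 = 0.00827019/0.00482355 = 1.7145.
Two-sided p-value ≈ 2·Φ(−1.715) = 0.0864.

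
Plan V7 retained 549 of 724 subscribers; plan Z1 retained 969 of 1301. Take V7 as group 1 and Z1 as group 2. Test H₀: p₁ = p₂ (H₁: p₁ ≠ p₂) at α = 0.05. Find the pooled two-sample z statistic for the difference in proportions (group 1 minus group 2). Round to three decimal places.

z = 0.671

p̂₁ = 549/724 ≈ 0.75829, p̂₂ = 969/1301 ≈ 0.74481.
Pooled p̂ = (549+969)/(724+1301) = 1518/2025 = 0.74963.
SE = √(0.187685 × 0.00214985) = 0.02009.
z = (0.75829 − 0.74481)/0.02009 = 0.01348/0.02009 = 0.671.
p-value = 2·P(Z > 0.671) ≈ 0.5023; since p > α = 0.05, fail to reject H₀.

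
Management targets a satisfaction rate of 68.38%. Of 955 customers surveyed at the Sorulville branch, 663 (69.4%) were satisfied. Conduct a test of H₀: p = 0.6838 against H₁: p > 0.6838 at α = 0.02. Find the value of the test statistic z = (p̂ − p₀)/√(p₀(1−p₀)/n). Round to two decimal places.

z = 0.69

p̂ = 663/955 ≈ 0.6942.
SE = √(p₀(1−p₀)/n) = √(0.21622/955) = 0.0150.
z = (0.6942 − 0.6838)/0.0150 = 0.0104/0.0150 = 0.69.
p-value = P(Z > 0.694) ≈ 0.2439. With α = 0.02, fail to reject H₀.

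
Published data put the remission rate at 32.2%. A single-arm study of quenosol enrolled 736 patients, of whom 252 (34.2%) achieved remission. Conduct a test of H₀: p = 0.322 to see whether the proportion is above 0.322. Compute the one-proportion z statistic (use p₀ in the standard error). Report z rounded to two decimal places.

z = 1.18

p̂ = 252/736 = 0.34239.
Under H₀, SE = √(0.322·0.678/736) = √(0.000296625) = 0.01722.
z = (0.34239 − 0.322)/0.01722 = 0.02039/0.01722 = 1.18.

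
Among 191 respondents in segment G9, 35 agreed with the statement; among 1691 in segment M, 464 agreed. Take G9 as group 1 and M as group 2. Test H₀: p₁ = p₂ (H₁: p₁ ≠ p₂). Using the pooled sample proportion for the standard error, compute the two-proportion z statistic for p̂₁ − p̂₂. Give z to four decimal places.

z = -2.7051

p̂₁ = 35/191 ≈ 0.183246, p̂₂ = 464/1691 ≈ 0.274394.
Pooled p̂ = (35+464)/(191+1691) = 499/1882 = 0.265143.
SE = √(p̂(1−p̂)(1/n₁+1/n₂)) = √(0.265143·0.734857·0.00582697) = √(0.00113534) = 0.033695.
z = (0.183246 − 0.274394)/0.033695 = -0.091148/0.033695 = -2.7051.
p-value = 2·P(Z > 2.705) ≈ 0.0068.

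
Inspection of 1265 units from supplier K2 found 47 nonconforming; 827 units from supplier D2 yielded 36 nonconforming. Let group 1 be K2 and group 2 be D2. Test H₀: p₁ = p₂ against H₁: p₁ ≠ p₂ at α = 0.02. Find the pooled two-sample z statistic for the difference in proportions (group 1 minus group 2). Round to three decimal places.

p̂₁ = 47/1265 = 0.03715, p̂₂ = 36/827 = 0.04353.
Pooled p̂ = (47+36)/(1265+827) = 83/2092 = 0.03967.
SE = √(p̂(1−p̂)(1/n₁+1/n₂)) = √(0.03967·0.96033·0.0019997) = √(7.61904e-05) = 0.00873.
z = (0.03715 − 0.04353)/0.00873 = -0.00638/0.00873 = -0.731.
p-value = 2·P(Z > 0.731) ≈ 0.4651, so at α = 0.02 we fail to reject H₀.

z = -0.731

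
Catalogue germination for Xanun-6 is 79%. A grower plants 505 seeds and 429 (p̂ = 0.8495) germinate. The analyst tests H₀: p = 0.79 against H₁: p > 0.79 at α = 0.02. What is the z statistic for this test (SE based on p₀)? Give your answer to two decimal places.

z = 3.28

p̂ = 429/505 = 0.84950.
SE = √(p₀(1−p₀)/n) = √(0.1659/505) = 0.01812.
z = (0.84950 − 0.79)/0.01812 = 0.05950/0.01812 = 3.28.
p-value = P(Z > 3.283) ≈ 0.0005; since p < α = 0.02, reject H₀.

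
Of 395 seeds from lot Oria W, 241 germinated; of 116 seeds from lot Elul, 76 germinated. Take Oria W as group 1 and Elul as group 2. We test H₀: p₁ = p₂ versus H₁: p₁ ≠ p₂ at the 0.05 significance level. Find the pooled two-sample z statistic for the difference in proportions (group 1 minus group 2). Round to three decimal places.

z = -0.879

p̂₁ = 241/395 ≈ 0.61013, p̂₂ = 76/116 ≈ 0.65517.
Pooled p̂ = (241+76)/(395+116) = 317/511 = 0.62035.
SE = √(p̂(1−p̂)(1/n₁+1/n₂)) = √(0.62035·0.37965·0.0111523) = √(0.00262655) = 0.05125.
z = (0.61013 − 0.65517)/0.05125 = -0.04504/0.05125 = -0.879.
Two-sided p-value ≈ 2·Φ(−0.879) = 0.3794, so at α = 0.05 we fail to reject H₀.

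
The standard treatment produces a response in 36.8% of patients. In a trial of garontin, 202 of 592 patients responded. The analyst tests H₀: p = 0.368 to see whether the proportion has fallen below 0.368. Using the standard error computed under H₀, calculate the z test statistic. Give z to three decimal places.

z = -1.351

p̂ = 202/592 ≈ 0.34122.
Standard error under H₀: √(0.368×0.632/592) = 0.01982.
z = (0.34122 − 0.368)/0.01982 = -0.02678/0.01982 = -1.351.
p-value = P(Z < -1.351) ≈ 0.0883.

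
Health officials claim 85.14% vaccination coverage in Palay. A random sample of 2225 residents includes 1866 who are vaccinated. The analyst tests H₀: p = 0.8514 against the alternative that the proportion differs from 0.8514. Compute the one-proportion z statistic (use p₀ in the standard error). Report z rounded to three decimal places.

p̂ = 1866/2225 = 0.83865.
Standard error under H₀: √(0.8514×0.1486/2225) = 0.00754.
z = (0.83865 − 0.8514)/0.00754 = -0.01275/0.00754 = -1.691.
Two-sided p-value ≈ 2·Φ(−1.691) = 0.0909.

z = -1.691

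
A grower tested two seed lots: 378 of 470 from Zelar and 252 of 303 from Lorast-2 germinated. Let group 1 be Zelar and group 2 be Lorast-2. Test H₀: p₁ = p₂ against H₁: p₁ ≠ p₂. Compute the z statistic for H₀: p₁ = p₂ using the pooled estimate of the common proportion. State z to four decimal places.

p̂₁ = 378/470 ≈ 0.804255, p̂₂ = 252/303 ≈ 0.831683.
Pooled p̂ = (378+252)/(470+303) = 630/773 = 0.815006.
SE = √(0.150771 × 0.00542799) = 0.028607.
z = (0.804255 − 0.831683)/0.028607 = -0.027428/0.028607 = -0.9588.
Two-sided p-value ≈ 2·Φ(−0.959) = 0.3377.

z = -0.9588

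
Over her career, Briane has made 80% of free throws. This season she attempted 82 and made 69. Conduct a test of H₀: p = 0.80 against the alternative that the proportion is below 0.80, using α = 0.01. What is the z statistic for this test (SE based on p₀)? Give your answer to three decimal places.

z = 0.939

p̂ = 69/82 = 0.84146.
Under H₀, SE = √(0.8·0.2/82) = √(0.00195122) = 0.04417.
z = (0.84146 − 0.8)/0.04417 = 0.04146/0.04417 = 0.939.
p-value = P(Z < 0.939) ≈ 0.8260. With α = 0.01, fail to reject H₀.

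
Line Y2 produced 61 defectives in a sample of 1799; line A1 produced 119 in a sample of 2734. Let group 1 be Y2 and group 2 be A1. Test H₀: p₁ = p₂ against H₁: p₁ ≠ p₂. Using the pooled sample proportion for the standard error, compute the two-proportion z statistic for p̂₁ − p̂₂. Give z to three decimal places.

p̂₁ = 61/1799 = 0.03391, p̂₂ = 119/2734 = 0.04353.
Pooled p̂ = (61+119)/(1799+2734) = 180/4533 = 0.03971.
SE = √(p̂(1−p̂)(1/n₁+1/n₂)) = √(0.03971·0.96029·0.000921629) = √(3.51436e-05) = 0.00593.
z = (0.03391 − 0.04353)/0.00593 = -0.00962/0.00593 = -1.622.

z = -1.622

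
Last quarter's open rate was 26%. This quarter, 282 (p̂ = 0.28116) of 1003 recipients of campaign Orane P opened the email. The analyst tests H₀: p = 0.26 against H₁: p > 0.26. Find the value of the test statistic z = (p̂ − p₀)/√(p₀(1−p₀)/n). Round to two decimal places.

p̂ = 282/1003 = 0.2812.
Standard error under H₀: √(0.26×0.74/1003) = 0.0139.
z = (0.2812 − 0.26)/0.0139 = 0.0212/0.0139 = 1.53.

z = 1.53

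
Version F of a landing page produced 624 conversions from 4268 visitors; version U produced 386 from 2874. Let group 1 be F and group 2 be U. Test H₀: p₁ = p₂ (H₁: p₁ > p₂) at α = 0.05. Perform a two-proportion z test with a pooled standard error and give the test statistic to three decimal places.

z = 1.415

p̂₁ = 624/4268 = 0.146204, p̂₂ = 386/2874 = 0.134308.
Pooled p̂ = (624+386)/(4268+2874) = 1010/7142 = 0.141417.
SE = √(0.121418 × 0.000582249) = 0.008408.
z = (0.146204 − 0.134308)/0.008408 = 0.011896/0.008408 = 1.415.
p-value = P(Z > 1.415) ≈ 0.0785. With α = 0.05, fail to reject H₀.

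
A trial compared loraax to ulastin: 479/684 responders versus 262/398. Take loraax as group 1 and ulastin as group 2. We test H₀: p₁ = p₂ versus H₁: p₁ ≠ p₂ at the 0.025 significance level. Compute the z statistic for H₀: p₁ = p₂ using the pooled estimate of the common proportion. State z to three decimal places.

p̂₁ = 479/684 ≈ 0.70029, p̂₂ = 262/398 ≈ 0.65829.
Pooled p̂ = (479+262)/(684+398) = 741/1082 = 0.68484.
SE = √(0.215833 × 0.00397455) = 0.02929.
z = (0.70029 − 0.65829)/0.02929 = 0.04200/0.02929 = 1.434.
Two-sided p-value ≈ 2·Φ(−1.434) = 0.1516; since p > α = 0.025, fail to reject H₀.

z = 1.434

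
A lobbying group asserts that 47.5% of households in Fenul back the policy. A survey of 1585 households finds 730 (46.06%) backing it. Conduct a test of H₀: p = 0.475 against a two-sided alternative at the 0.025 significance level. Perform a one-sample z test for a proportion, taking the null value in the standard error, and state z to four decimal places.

p̂ = 730/1585 ≈ 0.460568.
SE = √(p₀(1−p₀)/n) = √(0.24937/1585) = 0.012543.
z = (0.460568 − 0.475)/0.012543 = -0.014432/0.012543 = -1.1506.
Two-sided p-value ≈ 2·Φ(−1.151) = 0.2499; since p > α = 0.025, fail to reject H₀.

z = -1.1506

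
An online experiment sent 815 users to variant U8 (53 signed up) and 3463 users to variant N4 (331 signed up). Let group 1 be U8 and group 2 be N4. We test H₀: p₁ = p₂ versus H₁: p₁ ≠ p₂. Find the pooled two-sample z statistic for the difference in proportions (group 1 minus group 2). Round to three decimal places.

p̂₁ = 53/815 ≈ 0.06503, p̂₂ = 331/3463 ≈ 0.09558.
Pooled p̂ = (53+331)/(815+3463) = 384/4278 = 0.08976.
SE = √(p̂(1−p̂)(1/n₁+1/n₂)) = √(0.08976·0.91024·0.00151576) = √(0.000123844) = 0.01113.
z = (0.06503 − 0.09558)/0.01113 = -0.03055/0.01113 = -2.745.
Two-sided p-value ≈ 2·Φ(−2.745) = 0.0060.

z = -2.745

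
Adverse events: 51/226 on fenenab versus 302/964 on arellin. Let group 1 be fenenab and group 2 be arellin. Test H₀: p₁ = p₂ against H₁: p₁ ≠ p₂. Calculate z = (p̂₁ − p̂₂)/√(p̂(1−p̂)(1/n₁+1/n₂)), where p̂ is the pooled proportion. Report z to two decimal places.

p̂₁ = 51/226 = 0.22566, p̂₂ = 302/964 = 0.31328.
Pooled p̂ = (51+302)/(226+964) = 353/1190 = 0.29664.
SE = √(0.208644 × 0.00546212) = 0.03376.
z = (0.22566 − 0.31328)/0.03376 = -0.08762/0.03376 = -2.60.
Two-sided p-value ≈ 2·Φ(−2.595) = 0.0095.

z = -2.60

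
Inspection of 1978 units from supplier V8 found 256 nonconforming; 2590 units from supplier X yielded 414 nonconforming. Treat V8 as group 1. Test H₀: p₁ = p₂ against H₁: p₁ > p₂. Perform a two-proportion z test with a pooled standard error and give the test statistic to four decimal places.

z = -2.8797

p̂₁ = 256/1978 = 0.1294237, p̂₂ = 414/2590 = 0.1598456.
Pooled p̂ = (256+414)/(1978+2590) = 670/4568 = 0.1466725.
SE = √(p̂(1−p̂)(1/n₁+1/n₂)) = √(0.1466725·0.8533275·0.000891662) = √(0.0001116) = 0.0105641.
z = (0.1294237 − 0.1598456)/0.0105641 = -0.0304219/0.0105641 = -2.8797.
p-value = P(Z > -2.880) ≈ 0.9980.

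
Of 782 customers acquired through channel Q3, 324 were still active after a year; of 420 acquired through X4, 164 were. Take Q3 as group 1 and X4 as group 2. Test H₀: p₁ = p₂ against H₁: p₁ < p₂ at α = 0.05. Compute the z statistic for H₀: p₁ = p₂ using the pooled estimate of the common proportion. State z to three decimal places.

z = 0.803

p̂₁ = 324/782 ≈ 0.414322, p̂₂ = 164/420 ≈ 0.390476.
Pooled p̂ = (324+164)/(782+420) = 488/1202 = 0.405990.
SE = √(0.241162 × 0.00365972) = 0.029708.
z = (0.414322 − 0.390476)/0.029708 = 0.023846/0.029708 = 0.803.
p-value = P(Z < 0.803) ≈ 0.7889. With α = 0.05, fail to reject H₀.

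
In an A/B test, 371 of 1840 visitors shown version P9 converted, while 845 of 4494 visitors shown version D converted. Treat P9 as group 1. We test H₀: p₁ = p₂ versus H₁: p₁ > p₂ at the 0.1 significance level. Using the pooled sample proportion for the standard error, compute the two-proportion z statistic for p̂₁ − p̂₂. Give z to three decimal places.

z = 1.248

p̂₁ = 371/1840 = 0.20163, p̂₂ = 845/4494 = 0.18803.
Pooled p̂ = (371+845)/(1840+4494) = 1216/6334 = 0.19198.
SE = √(0.155124 × 0.000765997) = 0.01090.
z = (0.20163 − 0.18803)/0.01090 = 0.01360/0.01090 = 1.248.
p-value = P(Z > 1.248) ≈ 0.1061; since p > α = 0.1, fail to reject H₀.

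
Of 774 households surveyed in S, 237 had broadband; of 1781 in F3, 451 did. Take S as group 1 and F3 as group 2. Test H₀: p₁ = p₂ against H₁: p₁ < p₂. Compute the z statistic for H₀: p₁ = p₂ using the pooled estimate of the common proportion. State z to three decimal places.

p̂₁ = 237/774 ≈ 0.306202, p̂₂ = 451/1781 ≈ 0.253229.
Pooled p̂ = (237+451)/(774+1781) = 688/2555 = 0.269276.
SE = √(0.196766 × 0.00185347) = 0.019097.
z = (0.306202 − 0.253229)/0.019097 = 0.052973/0.019097 = 2.774.
p-value = P(Z < 2.774) ≈ 0.9972.

z = 2.774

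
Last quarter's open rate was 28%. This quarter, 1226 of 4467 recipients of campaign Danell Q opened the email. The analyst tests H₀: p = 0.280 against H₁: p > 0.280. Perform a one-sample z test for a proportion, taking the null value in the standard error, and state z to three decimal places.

z = -0.825

p̂ = 1226/4467 ≈ 0.274457.
SE = √(p₀(1−p₀)/n) = √(0.2016/4467) = 0.006718.
z = (0.274457 − 0.28)/0.006718 = -0.005543/0.006718 = -0.825.
p-value = P(Z > -0.825) ≈ 0.7953.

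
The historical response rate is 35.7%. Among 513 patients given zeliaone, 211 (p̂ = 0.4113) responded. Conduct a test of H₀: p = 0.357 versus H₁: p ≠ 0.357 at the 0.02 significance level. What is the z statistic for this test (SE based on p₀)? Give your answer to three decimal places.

p̂ = 211/513 = 0.411306.
Under H₀, SE = √(0.357·0.643/513) = √(0.000447468) = 0.021153.
z = (0.411306 − 0.357)/0.021153 = 0.054306/0.021153 = 2.567.
p-value = 2·P(Z > 2.567) ≈ 0.0103; since p < α = 0.02, reject H₀.

z = 2.567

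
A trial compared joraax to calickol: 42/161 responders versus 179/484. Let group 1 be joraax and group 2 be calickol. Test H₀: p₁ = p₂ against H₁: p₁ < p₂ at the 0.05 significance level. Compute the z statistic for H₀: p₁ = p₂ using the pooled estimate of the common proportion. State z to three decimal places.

z = -2.524

p̂₁ = 42/161 = 0.260870, p̂₂ = 179/484 = 0.369835.
Pooled p̂ = (42+179)/(161+484) = 221/645 = 0.342636.
SE = √(0.225236 × 0.0082773) = 0.043178.
z = (0.260870 − 0.369835)/0.043178 = -0.108965/0.043178 = -2.524.
p-value = P(Z < -2.524) ≈ 0.0058. With α = 0.05, reject H₀.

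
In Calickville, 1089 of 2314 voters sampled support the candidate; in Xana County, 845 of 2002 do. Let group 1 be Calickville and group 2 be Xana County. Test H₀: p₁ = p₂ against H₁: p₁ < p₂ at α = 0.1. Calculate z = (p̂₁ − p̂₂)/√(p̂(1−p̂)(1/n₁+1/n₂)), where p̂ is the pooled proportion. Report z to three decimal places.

z = 3.198

p̂₁ = 1089/2314 ≈ 0.470614, p̂₂ = 845/2002 ≈ 0.422078.
Pooled p̂ = (1089+845)/(2314+2002) = 1934/4316 = 0.448100.
SE = √(p̂(1−p̂)(1/n₁+1/n₂)) = √(0.448100·0.551900·0.000931653) = √(0.000230404) = 0.015179.
z = (0.470614 − 0.422078)/0.015179 = 0.048536/0.015179 = 3.198.
p-value = P(Z < 3.198) ≈ 0.9993. With α = 0.1, fail to reject H₀.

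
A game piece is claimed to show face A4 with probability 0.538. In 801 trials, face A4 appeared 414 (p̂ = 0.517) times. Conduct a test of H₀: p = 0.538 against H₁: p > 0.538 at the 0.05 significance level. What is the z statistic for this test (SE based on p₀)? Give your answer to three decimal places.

p̂ = 414/801 = 0.51685.
Under H₀, SE = √(0.538·0.462/801) = √(0.000310307) = 0.01762.
z = (0.51685 − 0.538)/0.01762 = -0.02115/0.01762 = -1.200.
p-value = P(Z > -1.200) ≈ 0.8850, so at α = 0.05 we fail to reject H₀.

z = -1.200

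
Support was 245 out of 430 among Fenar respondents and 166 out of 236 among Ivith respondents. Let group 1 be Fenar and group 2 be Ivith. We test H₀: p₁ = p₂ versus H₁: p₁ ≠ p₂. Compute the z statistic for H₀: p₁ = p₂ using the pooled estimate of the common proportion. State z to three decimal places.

p̂₁ = 245/430 ≈ 0.56977, p̂₂ = 166/236 ≈ 0.70339.
Pooled p̂ = (245+166)/(430+236) = 411/666 = 0.61712.
SE = √(0.236284 × 0.00656287) = 0.03938.
z = (0.56977 − 0.70339)/0.03938 = -0.13362/0.03938 = -3.393.

z = -3.393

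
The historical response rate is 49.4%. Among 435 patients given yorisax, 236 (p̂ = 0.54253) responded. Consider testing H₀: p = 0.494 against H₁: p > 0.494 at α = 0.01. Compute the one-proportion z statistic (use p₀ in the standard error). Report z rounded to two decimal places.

z = 2.02

p̂ = 236/435 ≈ 0.5425.
Standard error under H₀: √(0.494×0.506/435) = 0.0240.
z = (0.5425 − 0.494)/0.0240 = 0.0485/0.0240 = 2.02.
p-value = P(Z > 2.024) ≈ 0.0215; since p > α = 0.01, fail to reject H₀.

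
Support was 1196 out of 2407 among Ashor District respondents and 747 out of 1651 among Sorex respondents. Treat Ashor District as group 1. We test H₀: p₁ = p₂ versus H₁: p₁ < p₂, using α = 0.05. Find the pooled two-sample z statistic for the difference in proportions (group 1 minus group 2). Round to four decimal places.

z = 2.7833

p̂₁ = 1196/2407 = 0.4968841, p̂₂ = 747/1651 = 0.4524531.
Pooled p̂ = (1196+747)/(2407+1651) = 1943/4058 = 0.4788073.
SE = √(0.249551 × 0.00102115) = 0.0159633.
z = (0.4968841 − 0.4524531)/0.0159633 = 0.0444310/0.0159633 = 2.7833.
p-value = P(Z < 2.783) ≈ 0.9973; since p > α = 0.05, fail to reject H₀.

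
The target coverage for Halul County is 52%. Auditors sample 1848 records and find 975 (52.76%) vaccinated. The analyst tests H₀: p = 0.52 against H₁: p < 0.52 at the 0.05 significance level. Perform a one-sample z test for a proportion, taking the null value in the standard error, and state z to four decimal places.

p̂ = 975/1848 ≈ 0.527597.
Under H₀, SE = √(0.52·0.48/1848) = √(0.000135065) = 0.011622.
z = (0.527597 − 0.52)/0.011622 = 0.007597/0.011622 = 0.6537.
p-value = P(Z < 0.654) ≈ 0.7434. With α = 0.05, fail to reject H₀.

z = 0.6537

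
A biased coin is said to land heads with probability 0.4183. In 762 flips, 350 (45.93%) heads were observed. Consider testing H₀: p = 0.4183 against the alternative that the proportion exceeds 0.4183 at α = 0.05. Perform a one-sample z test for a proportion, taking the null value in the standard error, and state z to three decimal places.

z = 2.295

p̂ = 350/762 = 0.45932.
Under H₀, SE = √(0.4183·0.5817/762) = √(0.000319324) = 0.01787.
z = (0.45932 − 0.4183)/0.01787 = 0.04102/0.01787 = 2.295.
p-value = P(Z > 2.295) ≈ 0.0109; since p < α = 0.05, reject H₀.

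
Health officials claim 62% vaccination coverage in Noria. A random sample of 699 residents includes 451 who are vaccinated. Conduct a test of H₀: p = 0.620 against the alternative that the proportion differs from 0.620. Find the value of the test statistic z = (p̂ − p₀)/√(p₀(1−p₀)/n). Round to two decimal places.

p̂ = 451/699 ≈ 0.6452.
SE = √(p₀(1−p₀)/n) = √(0.2356/699) = 0.0184.
z = (0.6452 − 0.62)/0.0184 = 0.0252/0.0184 = 1.37.
Two-sided p-value ≈ 2·Φ(−1.373) = 0.1697.

z = 1.37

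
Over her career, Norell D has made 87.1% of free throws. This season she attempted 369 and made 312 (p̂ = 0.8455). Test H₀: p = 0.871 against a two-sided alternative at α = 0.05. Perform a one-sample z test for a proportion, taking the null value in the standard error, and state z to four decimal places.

z = -1.4597

p̂ = 312/369 = 0.845528.
SE = √(p₀(1−p₀)/n) = √(0.11236/369) = 0.017450.
z = (0.845528 − 0.871)/0.017450 = -0.025472/0.017450 = -1.4597.
p-value = 2·P(Z > 1.460) ≈ 0.1444, so at α = 0.05 we fail to reject H₀.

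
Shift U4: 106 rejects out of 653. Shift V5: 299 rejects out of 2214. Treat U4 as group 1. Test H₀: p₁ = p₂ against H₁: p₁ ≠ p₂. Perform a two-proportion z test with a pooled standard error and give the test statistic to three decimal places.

z = 1.759

p̂₁ = 106/653 = 0.16233, p̂₂ = 299/2214 = 0.13505.
Pooled p̂ = (106+299)/(653+2214) = 405/2867 = 0.14126.
SE = √(0.121308 × 0.00198306) = 0.01551.
z = (0.16233 − 0.13505)/0.01551 = 0.02728/0.01551 = 1.759.
p-value = 2·P(Z > 1.759) ≈ 0.0786.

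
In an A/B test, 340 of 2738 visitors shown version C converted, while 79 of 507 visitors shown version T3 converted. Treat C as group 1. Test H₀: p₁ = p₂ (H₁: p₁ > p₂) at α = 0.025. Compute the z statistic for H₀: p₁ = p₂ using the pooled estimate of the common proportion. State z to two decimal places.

z = -1.95

p̂₁ = 340/2738 = 0.1242, p̂₂ = 79/507 = 0.1558.
Pooled p̂ = (340+79)/(2738+507) = 419/3245 = 0.1291.
SE = √(0.112449 × 0.00233762) = 0.0162.
z = (0.1242 − 0.1558)/0.0162 = -0.0316/0.0162 = -1.95.
p-value = P(Z > -1.952) ≈ 0.9745, so at α = 0.025 we fail to reject H₀.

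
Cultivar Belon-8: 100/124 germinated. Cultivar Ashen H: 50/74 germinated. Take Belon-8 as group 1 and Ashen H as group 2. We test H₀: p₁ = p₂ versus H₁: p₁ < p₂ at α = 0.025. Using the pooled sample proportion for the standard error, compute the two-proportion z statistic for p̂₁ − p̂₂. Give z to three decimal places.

p̂₁ = 100/124 = 0.80645, p̂₂ = 50/74 = 0.67568.
Pooled p̂ = (100+50)/(124+74) = 150/198 = 0.75758.
SE = √(p̂(1−p̂)(1/n₁+1/n₂)) = √(0.75758·0.24242·0.021578) = √(0.00396291) = 0.06295.
z = (0.80645 − 0.67568)/0.06295 = 0.13077/0.06295 = 2.077.
p-value = P(Z < 2.077) ≈ 0.9811, so at α = 0.025 we fail to reject H₀.

z = 2.077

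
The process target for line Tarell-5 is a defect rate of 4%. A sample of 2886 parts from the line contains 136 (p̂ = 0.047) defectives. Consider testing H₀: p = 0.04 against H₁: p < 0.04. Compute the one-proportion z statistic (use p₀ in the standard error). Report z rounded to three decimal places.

z = 1.953

p̂ = 136/2886 ≈ 0.047124.
Under H₀, SE = √(0.04·0.96/2886) = √(1.33056e-05) = 0.003648.
z = (0.047124 − 0.04)/0.003648 = 0.007124/0.003648 = 1.953.
p-value = P(Z < 1.953) ≈ 0.9746.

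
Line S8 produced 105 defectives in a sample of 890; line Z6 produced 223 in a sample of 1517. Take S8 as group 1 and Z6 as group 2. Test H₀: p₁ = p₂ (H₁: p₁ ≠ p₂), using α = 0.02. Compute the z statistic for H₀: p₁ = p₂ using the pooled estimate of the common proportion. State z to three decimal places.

z = -2.004

p̂₁ = 105/890 ≈ 0.117978, p̂₂ = 223/1517 ≈ 0.147001.
Pooled p̂ = (105+223)/(890+1517) = 328/2407 = 0.136269.
SE = √(p̂(1−p̂)(1/n₁+1/n₂)) = √(0.136269·0.863731·0.00178279) = √(0.000209834) = 0.014486.
z = (0.117978 − 0.147001)/0.014486 = -0.029023/0.014486 = -2.004.
p-value = 2·P(Z > 2.004) ≈ 0.0451, so at α = 0.02 we fail to reject H₀.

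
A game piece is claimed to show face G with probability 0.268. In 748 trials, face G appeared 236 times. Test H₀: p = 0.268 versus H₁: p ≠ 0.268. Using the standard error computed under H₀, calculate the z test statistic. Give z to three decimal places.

p̂ = 236/748 ≈ 0.3155080.
SE = √(p₀(1−p₀)/n) = √(0.19618/748) = 0.0161947.
z = (0.3155080 − 0.268)/0.0161947 = 0.0475080/0.0161947 = 2.934.
Two-sided p-value ≈ 2·Φ(−2.934) = 0.0034.

z = 2.934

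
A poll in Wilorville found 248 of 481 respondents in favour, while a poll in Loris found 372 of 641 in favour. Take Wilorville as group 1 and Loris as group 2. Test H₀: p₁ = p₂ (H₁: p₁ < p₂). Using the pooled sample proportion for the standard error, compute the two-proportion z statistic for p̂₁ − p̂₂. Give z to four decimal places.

z = -2.1587

p̂₁ = 248/481 ≈ 0.515593, p̂₂ = 372/641 ≈ 0.580343.
Pooled p̂ = (248+372)/(481+641) = 620/1122 = 0.552585.
SE = √(p̂(1−p̂)(1/n₁+1/n₂)) = √(0.552585·0.447415·0.00363906) = √(0.000899704) = 0.029995.
z = (0.515593 − 0.580343)/0.029995 = -0.064750/0.029995 = -2.1587.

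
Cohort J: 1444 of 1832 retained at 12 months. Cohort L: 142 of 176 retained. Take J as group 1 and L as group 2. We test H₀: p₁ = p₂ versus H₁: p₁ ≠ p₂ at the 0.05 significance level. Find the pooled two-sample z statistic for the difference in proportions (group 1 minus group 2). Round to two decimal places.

p̂₁ = 1444/1832 = 0.7882, p̂₂ = 142/176 = 0.8068.
Pooled p̂ = (1444+142)/(1832+176) = 1586/2008 = 0.7898.
SE = √(0.165992 × 0.00622767) = 0.0322.
z = (0.7882 − 0.8068)/0.0322 = -0.0186/0.0322 = -0.58.
Two-sided p-value ≈ 2·Φ(−0.579) = 0.5627; since p > α = 0.05, fail to reject H₀.

z = -0.58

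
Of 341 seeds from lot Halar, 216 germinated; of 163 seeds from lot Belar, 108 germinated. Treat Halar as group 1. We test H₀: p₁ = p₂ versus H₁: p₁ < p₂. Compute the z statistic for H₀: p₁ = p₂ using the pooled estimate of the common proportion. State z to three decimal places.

p̂₁ = 216/341 = 0.63343, p̂₂ = 108/163 = 0.66258.
Pooled p̂ = (216+108)/(341+163) = 324/504 = 0.64286.
SE = √(p̂(1−p̂)(1/n₁+1/n₂)) = √(0.64286·0.35714·0.00906752) = √(0.00208183) = 0.04563.
z = (0.63343 − 0.66258)/0.04563 = -0.02915/0.04563 = -0.639.
p-value = P(Z < -0.639) ≈ 0.2615.

z = -0.639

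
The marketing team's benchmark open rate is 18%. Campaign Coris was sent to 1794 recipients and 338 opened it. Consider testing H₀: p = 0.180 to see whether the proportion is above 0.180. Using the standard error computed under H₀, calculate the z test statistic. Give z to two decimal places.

z = 0.93

p̂ = 338/1794 ≈ 0.18841.
SE = √(p₀(1−p₀)/n) = √(0.1476/1794) = 0.00907.
z = (0.18841 − 0.18)/0.00907 = 0.00841/0.00907 = 0.93.
p-value = P(Z > 0.927) ≈ 0.1770.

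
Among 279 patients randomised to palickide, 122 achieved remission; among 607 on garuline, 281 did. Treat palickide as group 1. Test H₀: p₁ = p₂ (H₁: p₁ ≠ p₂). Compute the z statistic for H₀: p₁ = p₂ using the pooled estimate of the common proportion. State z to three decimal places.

p̂₁ = 122/279 = 0.43728, p̂₂ = 281/607 = 0.46293.
Pooled p̂ = (122+281)/(279+607) = 403/886 = 0.45485.
SE = √(p̂(1−p̂)(1/n₁+1/n₂)) = √(0.45485·0.54515·0.00523168) = √(0.00129726) = 0.03602.
z = (0.43728 − 0.46293)/0.03602 = -0.02565/0.03602 = -0.712.

z = -0.712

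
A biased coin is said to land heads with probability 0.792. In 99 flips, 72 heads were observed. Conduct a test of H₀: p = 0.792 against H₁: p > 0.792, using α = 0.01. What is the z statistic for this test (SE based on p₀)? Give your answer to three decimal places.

p̂ = 72/99 = 0.72727.
SE = √(p₀(1−p₀)/n) = √(0.16474/99) = 0.04079.
z = (0.72727 − 0.792)/0.04079 = -0.06473/0.04079 = -1.587.
p-value = P(Z > -1.587) ≈ 0.9437, so at α = 0.01 we fail to reject H₀.

z = -1.587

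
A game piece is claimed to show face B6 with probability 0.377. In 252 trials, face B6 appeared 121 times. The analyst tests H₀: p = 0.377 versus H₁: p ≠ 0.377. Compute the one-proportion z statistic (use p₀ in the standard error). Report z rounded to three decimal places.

z = 3.379

p̂ = 121/252 ≈ 0.48016.
Under H₀, SE = √(0.377·0.623/252) = √(0.000932028) = 0.03053.
z = (0.48016 − 0.377)/0.03053 = 0.10316/0.03053 = 3.379.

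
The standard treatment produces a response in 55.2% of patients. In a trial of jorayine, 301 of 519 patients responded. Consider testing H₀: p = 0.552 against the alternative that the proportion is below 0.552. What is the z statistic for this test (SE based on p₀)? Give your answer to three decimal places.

z = 1.281

p̂ = 301/519 = 0.57996.
Standard error under H₀: √(0.552×0.448/519) = 0.02183.
z = (0.57996 − 0.552)/0.02183 = 0.02796/0.02183 = 1.281.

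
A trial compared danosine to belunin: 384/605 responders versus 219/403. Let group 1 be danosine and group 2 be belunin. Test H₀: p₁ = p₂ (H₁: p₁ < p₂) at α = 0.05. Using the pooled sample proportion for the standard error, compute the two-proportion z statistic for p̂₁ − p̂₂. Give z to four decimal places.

p̂₁ = 384/605 = 0.634711, p̂₂ = 219/403 = 0.543424.
Pooled p̂ = (384+219)/(605+403) = 603/1008 = 0.598214.
SE = √(p̂(1−p̂)(1/n₁+1/n₂)) = √(0.598214·0.401786·0.00413428) = √(0.000993691) = 0.031523.
z = (0.634711 − 0.543424)/0.031523 = 0.091287/0.031523 = 2.8959.
p-value = P(Z < 2.896) ≈ 0.9981; since p > α = 0.05, fail to reject H₀.

z = 2.8959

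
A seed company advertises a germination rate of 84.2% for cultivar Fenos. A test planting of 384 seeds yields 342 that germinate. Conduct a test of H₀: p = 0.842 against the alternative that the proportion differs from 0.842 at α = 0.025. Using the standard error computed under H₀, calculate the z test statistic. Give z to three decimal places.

z = 2.612

p̂ = 342/384 ≈ 0.890625.
Standard error under H₀: √(0.842×0.158/384) = 0.018613.
z = (0.890625 − 0.842)/0.018613 = 0.048625/0.018613 = 2.612.
p-value = 2·P(Z > 2.612) ≈ 0.0090, so at α = 0.025 we reject H₀.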